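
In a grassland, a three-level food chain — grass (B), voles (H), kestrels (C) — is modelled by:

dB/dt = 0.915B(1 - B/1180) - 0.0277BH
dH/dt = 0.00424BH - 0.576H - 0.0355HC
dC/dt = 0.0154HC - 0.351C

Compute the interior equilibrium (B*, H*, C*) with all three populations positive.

From dC/dt = 0: 0.0154H* = 0.351, so H* = 22.8.
From dB/dt = 0: 0.915(1 - B*/1180) = 0.0277·22.8, giving B* = 1180·(1 - 0.69) = 366.
From dH/dt = 0: 0.00424·366 - 0.576 = 0.0355C*, so C* = 0.975/0.0355 = 27.5.

B* ≈ 366, H* ≈ 22.8, C* ≈ 27.5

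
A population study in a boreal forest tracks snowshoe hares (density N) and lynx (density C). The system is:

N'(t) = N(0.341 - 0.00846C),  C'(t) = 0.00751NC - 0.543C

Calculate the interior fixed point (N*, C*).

N* ≈ 72.3, C* ≈ 40.3

Set dC/dt = 0 with C > 0: 0.00751N - 0.543 = 0, so N* = 0.543/0.00751 = 72.3.
Set dN/dt = 0 with N > 0: 0.341 - 0.00846C = 0, so C* = 0.341/0.00846 = 40.3.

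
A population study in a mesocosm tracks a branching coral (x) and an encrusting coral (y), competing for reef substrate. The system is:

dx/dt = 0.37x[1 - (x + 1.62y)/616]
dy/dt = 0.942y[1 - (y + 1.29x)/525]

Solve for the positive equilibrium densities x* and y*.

Setting both brackets to zero gives the nullclines x + 1.62y = 616 and 1.29x + y = 525.
Substituting y = 525 - 1.29x into the first: x(1 - 1.62·1.29) = 616 - 1.62·525.
So x* = -234/-1.09 = 215, and then y* = 525 - 1.29·215 = 247.

x* ≈ 215, y* ≈ 247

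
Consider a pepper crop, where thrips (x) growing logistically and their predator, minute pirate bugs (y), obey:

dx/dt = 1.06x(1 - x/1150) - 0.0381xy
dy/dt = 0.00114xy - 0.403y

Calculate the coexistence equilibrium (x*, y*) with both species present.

From dy/dt = 0 with y > 0: 0.00114x* = 0.403, so x* = 354.
Substitute into dx/dt = 0: 1.06(1 - 354/1150) = 0.0381y*.
The bracket is 0.693, giving y* = 0.734/0.0381 = 19.3.

x* ≈ 354, y* ≈ 19.3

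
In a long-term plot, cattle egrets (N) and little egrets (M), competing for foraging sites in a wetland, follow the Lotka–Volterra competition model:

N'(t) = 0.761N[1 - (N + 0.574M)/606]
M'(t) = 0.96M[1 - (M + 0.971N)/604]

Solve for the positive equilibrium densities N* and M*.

N* ≈ 586, M* ≈ 35.2

Setting both brackets to zero gives the nullclines N + 0.574M = 606 and 0.971N + M = 604.
Substituting M = 604 - 0.971N into the first: N(1 - 0.574·0.971) = 606 - 0.574·604.
So N* = 259/0.443 = 586, and then M* = 604 - 0.971·586 = 35.2.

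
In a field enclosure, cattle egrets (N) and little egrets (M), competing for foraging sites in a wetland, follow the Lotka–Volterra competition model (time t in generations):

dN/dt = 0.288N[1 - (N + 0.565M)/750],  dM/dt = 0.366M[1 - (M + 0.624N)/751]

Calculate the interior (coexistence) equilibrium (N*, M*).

Setting both brackets to zero gives the nullclines N + 0.565M = 750 and 0.624N + M = 751.
Substituting M = 751 - 0.624N into the first: N(1 - 0.565·0.624) = 750 - 0.565·751.
So N* = 326/0.647 = 503, and then M* = 751 - 0.624·503 = 437.

N* ≈ 503, M* ≈ 437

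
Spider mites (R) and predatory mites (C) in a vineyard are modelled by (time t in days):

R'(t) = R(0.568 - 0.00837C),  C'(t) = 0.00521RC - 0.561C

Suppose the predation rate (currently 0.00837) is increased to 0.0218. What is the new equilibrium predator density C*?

C* ≈ 26.1

At the interior fixed point, setting dR/dt = 0 with R > 0 fixes C* = (prey growth rate)/(RC coefficient) — independent of the other coefficients.
With the change, C* = 0.568/0.0218 = 26.1; it falls from 67.9.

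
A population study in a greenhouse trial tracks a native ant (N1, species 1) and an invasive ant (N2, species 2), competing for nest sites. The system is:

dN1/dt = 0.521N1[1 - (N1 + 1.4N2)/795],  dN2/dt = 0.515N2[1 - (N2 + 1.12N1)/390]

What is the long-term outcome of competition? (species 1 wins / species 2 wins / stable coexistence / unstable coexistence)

species 1 excludes species 2

Compare the nullcline intercepts: K1/α12 = 795/1.4 = 568 > K2 = 390; K2/α21 = 390/1.12 = 348 < K1 = 795.
Since the inequalities point opposite ways, species 1 can invade but species 2 cannot.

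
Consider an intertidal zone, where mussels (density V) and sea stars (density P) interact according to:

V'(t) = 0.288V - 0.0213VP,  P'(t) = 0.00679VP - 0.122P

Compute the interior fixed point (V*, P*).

V* ≈ 18, P* ≈ 13.5

Set dP/dt = 0 with P > 0: 0.00679V - 0.122 = 0, so V* = 0.122/0.00679 = 18.
Set dV/dt = 0 with V > 0: 0.288 - 0.0213P = 0, so P* = 0.288/0.0213 = 13.5.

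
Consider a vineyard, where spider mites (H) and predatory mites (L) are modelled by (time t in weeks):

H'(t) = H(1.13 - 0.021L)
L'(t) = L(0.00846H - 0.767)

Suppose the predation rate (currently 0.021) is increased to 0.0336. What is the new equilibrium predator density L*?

At the interior fixed point, setting dH/dt = 0 with H > 0 fixes L* = (prey growth rate)/(HL coefficient) — independent of the other coefficients.
With the change, L* = 1.13/0.0336 = 33.6; it falls from 53.8.

L* ≈ 33.6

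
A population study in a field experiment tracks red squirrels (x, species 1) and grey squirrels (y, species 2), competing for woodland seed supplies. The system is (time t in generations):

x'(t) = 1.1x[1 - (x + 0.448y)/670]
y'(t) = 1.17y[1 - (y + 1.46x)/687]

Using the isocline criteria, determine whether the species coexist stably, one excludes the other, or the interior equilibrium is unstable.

species 1 excludes species 2

Compare the nullcline intercepts: K1/α12 = 670/0.448 = 1500 > K2 = 687; K2/α21 = 687/1.46 = 471 < K1 = 670.
Since the inequalities point opposite ways, species 1 can invade but species 2 cannot.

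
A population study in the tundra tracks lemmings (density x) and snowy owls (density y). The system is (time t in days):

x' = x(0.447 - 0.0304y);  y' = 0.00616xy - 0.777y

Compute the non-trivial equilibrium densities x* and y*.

Set dy/dt = 0 with y > 0: 0.00616x - 0.777 = 0, so x* = 0.777/0.00616 = 126.
Set dx/dt = 0 with x > 0: 0.447 - 0.0304y = 0, so y* = 0.447/0.0304 = 14.7.

x* ≈ 126, y* ≈ 14.7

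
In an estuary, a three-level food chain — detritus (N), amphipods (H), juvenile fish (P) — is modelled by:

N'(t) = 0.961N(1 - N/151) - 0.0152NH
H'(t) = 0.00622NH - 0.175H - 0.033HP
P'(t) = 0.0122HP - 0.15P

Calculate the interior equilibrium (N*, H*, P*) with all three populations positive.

N* ≈ 122, H* ≈ 12.3, P* ≈ 17.6

From dP/dt = 0: 0.0122H* = 0.15, so H* = 12.3.
From dN/dt = 0: 0.961(1 - N*/151) = 0.0152·12.3, giving N* = 151·(1 - 0.194) = 122.
From dH/dt = 0: 0.00622·122 - 0.175 = 0.033P*, so P* = 0.582/0.033 = 17.6.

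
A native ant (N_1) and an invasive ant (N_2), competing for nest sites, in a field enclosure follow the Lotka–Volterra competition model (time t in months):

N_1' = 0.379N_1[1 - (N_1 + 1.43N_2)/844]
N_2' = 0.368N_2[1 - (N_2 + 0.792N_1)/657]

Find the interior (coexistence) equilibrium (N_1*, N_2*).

N_1* ≈ 721, N_2* ≈ 86.4

Setting both brackets to zero gives the nullclines N_1 + 1.43N_2 = 844 and 0.792N_1 + N_2 = 657.
Substituting N_2 = 657 - 0.792N_1 into the first: N_1(1 - 1.43·0.792) = 844 - 1.43·657.
So N_1* = -95.5/-0.133 = 721, and then N_2* = 657 - 0.792·721 = 86.4.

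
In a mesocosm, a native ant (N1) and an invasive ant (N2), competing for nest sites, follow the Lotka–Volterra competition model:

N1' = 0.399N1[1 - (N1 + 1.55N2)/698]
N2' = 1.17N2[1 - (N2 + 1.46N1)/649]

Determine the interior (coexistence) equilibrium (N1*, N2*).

N1* ≈ 244, N2* ≈ 293

Setting both brackets to zero gives the nullclines N1 + 1.55N2 = 698 and 1.46N1 + N2 = 649.
Substituting N2 = 649 - 1.46N1 into the first: N1(1 - 1.55·1.46) = 698 - 1.55·649.
So N1* = -308/-1.26 = 244, and then N2* = 649 - 1.46·244 = 293.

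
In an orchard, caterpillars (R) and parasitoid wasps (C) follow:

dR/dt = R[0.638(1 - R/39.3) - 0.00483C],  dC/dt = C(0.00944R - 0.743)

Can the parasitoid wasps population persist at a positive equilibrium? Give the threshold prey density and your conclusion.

The predator equation gives dC/dt > 0 only when R > 0.743/0.00944 = 78.7.
Without the predator, R → K = 39.3. Since 39.3 < 78.7, the predator cannot invade.

Threshold R = 78.7; K < 78.7, so no, the predator goes extinct.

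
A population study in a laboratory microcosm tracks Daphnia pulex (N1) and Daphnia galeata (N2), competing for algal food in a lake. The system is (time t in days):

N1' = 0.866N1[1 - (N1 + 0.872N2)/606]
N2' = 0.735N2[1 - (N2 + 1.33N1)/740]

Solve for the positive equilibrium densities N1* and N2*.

N1* ≈ 246, N2* ≈ 413

Setting both brackets to zero gives the nullclines N1 + 0.872N2 = 606 and 1.33N1 + N2 = 740.
Substituting N2 = 740 - 1.33N1 into the first: N1(1 - 0.872·1.33) = 606 - 0.872·740.
So N1* = -39.3/-0.16 = 246, and then N2* = 740 - 1.33·246 = 413.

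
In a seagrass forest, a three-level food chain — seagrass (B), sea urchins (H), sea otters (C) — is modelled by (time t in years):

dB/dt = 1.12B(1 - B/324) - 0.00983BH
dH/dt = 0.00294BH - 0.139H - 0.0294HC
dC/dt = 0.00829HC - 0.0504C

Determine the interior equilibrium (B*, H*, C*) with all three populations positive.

B* ≈ 307, H* ≈ 6.08, C* ≈ 25.9

From dC/dt = 0: 0.00829H* = 0.0504, so H* = 6.08.
From dB/dt = 0: 1.12(1 - B*/324) = 0.00983·6.08, giving B* = 324·(1 - 0.0534) = 307.
From dH/dt = 0: 0.00294·307 - 0.139 = 0.0294C*, so C* = 0.763/0.0294 = 25.9.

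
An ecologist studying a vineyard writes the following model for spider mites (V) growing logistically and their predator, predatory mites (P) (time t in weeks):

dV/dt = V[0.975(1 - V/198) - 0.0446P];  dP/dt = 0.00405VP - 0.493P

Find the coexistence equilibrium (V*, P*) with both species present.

V* ≈ 122, P* ≈ 8.42

From dP/dt = 0 with P > 0: 0.00405V* = 0.493, so V* = 122.
Substitute into dV/dt = 0: 0.975(1 - 122/198) = 0.0446P*.
The bracket is 0.385, giving P* = 0.376/0.0446 = 8.42.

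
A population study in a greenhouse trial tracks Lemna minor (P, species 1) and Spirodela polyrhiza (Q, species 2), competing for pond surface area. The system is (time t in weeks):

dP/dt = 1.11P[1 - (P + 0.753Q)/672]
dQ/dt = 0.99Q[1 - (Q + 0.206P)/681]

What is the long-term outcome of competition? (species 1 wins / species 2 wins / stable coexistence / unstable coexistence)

Compare the nullcline intercepts: K1/α12 = 672/0.753 = 892 > K2 = 681; K2/α21 = 681/0.206 = 3310 > K1 = 672.
Since both inequalities hold, each species can invade when rare, so the interior equilibrium is stable.

stable coexistence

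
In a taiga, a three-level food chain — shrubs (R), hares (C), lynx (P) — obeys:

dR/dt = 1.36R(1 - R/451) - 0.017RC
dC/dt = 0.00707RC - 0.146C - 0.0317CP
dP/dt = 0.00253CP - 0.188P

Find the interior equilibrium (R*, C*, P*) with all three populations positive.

R* ≈ 32.1, C* ≈ 74.3, P* ≈ 2.55

From dP/dt = 0: 0.00253C* = 0.188, so C* = 74.3.
From dR/dt = 0: 1.36(1 - R*/451) = 0.017·74.3, giving R* = 451·(1 - 0.929) = 32.1.
From dC/dt = 0: 0.00707·32.1 - 0.146 = 0.0317P*, so P* = 0.0809/0.0317 = 2.55.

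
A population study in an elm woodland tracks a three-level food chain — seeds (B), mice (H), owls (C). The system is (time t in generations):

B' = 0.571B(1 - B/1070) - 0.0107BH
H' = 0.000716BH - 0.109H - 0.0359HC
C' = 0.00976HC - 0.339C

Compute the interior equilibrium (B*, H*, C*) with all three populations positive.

From dC/dt = 0: 0.00976H* = 0.339, so H* = 34.7.
From dB/dt = 0: 0.571(1 - B*/1070) = 0.0107·34.7, giving B* = 1070·(1 - 0.651) = 374.
From dH/dt = 0: 0.000716·374 - 0.109 = 0.0359C*, so C* = 0.158/0.0359 = 4.41.

B* ≈ 374, H* ≈ 34.7, C* ≈ 4.41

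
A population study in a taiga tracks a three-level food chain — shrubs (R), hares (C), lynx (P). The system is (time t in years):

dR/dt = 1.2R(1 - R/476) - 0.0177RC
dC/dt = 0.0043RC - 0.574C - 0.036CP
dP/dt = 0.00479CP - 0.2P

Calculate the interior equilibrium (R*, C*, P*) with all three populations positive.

R* ≈ 183, C* ≈ 41.8, P* ≈ 5.9

From dP/dt = 0: 0.00479C* = 0.2, so C* = 41.8.
From dR/dt = 0: 1.2(1 - R*/476) = 0.0177·41.8, giving R* = 476·(1 - 0.616) = 183.
From dC/dt = 0: 0.0043·183 - 0.574 = 0.036P*, so P* = 0.212/0.036 = 5.9.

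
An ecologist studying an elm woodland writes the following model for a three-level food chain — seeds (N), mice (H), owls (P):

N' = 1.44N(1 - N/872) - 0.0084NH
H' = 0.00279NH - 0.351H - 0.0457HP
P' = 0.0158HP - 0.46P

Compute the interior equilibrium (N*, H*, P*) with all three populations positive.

From dP/dt = 0: 0.0158H* = 0.46, so H* = 29.1.
From dN/dt = 0: 1.44(1 - N*/872) = 0.0084·29.1, giving N* = 872·(1 - 0.17) = 724.
From dH/dt = 0: 0.00279·724 - 0.351 = 0.0457P*, so P* = 1.67/0.0457 = 36.5.

N* ≈ 724, H* ≈ 29.1, P* ≈ 36.5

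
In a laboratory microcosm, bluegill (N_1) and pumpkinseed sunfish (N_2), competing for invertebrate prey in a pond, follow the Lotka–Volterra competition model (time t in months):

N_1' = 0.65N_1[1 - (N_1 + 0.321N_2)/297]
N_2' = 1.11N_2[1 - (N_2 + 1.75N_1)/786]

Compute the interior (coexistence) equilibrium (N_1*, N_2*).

N_1* ≈ 102, N_2* ≈ 608

Setting both brackets to zero gives the nullclines N_1 + 0.321N_2 = 297 and 1.75N_1 + N_2 = 786.
Substituting N_2 = 786 - 1.75N_1 into the first: N_1(1 - 0.321·1.75) = 297 - 0.321·786.
So N_1* = 44.7/0.438 = 102, and then N_2* = 786 - 1.75·102 = 608.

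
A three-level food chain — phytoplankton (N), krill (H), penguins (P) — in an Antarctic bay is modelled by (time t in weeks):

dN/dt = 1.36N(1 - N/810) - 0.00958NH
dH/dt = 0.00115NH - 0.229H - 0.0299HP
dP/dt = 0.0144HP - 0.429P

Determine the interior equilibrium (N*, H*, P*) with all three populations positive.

N* ≈ 640, H* ≈ 29.8, P* ≈ 17

From dP/dt = 0: 0.0144H* = 0.429, so H* = 29.8.
From dN/dt = 0: 1.36(1 - N*/810) = 0.00958·29.8, giving N* = 810·(1 - 0.21) = 640.
From dH/dt = 0: 0.00115·640 - 0.229 = 0.0299P*, so P* = 0.507/0.0299 = 17.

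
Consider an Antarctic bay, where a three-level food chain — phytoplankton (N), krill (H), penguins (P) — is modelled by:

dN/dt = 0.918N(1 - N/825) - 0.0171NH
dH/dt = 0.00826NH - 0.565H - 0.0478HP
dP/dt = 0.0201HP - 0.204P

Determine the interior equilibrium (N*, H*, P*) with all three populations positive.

N* ≈ 669, H* ≈ 10.1, P* ≈ 104

From dP/dt = 0: 0.0201H* = 0.204, so H* = 10.1.
From dN/dt = 0: 0.918(1 - N*/825) = 0.0171·10.1, giving N* = 825·(1 - 0.189) = 669.
From dH/dt = 0: 0.00826·669 - 0.565 = 0.0478P*, so P* = 4.96/0.0478 = 104.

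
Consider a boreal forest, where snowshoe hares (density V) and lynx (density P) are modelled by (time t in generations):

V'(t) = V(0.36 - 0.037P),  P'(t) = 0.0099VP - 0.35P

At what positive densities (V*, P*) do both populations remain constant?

Set dP/dt = 0 with P > 0: 0.0099V - 0.35 = 0, so V* = 0.35/0.0099 = 35.4.
Set dV/dt = 0 with V > 0: 0.36 - 0.037P = 0, so P* = 0.36/0.037 = 9.73.

V* ≈ 35.4, P* ≈ 9.73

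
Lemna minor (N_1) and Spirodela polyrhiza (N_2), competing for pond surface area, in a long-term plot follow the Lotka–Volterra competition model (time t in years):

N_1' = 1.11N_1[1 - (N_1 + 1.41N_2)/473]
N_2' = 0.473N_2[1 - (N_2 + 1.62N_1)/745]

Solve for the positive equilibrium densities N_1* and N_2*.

N_1* ≈ 450, N_2* ≈ 16.6

Setting both brackets to zero gives the nullclines N_1 + 1.41N_2 = 473 and 1.62N_1 + N_2 = 745.
Substituting N_2 = 745 - 1.62N_1 into the first: N_1(1 - 1.41·1.62) = 473 - 1.41·745.
So N_1* = -577/-1.28 = 450, and then N_2* = 745 - 1.62·450 = 16.6.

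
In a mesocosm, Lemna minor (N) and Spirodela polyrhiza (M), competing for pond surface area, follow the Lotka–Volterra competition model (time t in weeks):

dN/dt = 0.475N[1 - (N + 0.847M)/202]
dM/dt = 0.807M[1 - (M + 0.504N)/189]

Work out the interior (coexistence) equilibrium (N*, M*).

N* ≈ 73.1, M* ≈ 152

Setting both brackets to zero gives the nullclines N + 0.847M = 202 and 0.504N + M = 189.
Substituting M = 189 - 0.504N into the first: N(1 - 0.847·0.504) = 202 - 0.847·189.
So N* = 41.9/0.573 = 73.1, and then M* = 189 - 0.504·73.1 = 152.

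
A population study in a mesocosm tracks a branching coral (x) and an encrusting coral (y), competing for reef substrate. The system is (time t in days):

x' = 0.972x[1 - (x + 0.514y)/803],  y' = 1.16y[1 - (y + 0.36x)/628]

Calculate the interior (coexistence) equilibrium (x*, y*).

Setting both brackets to zero gives the nullclines x + 0.514y = 803 and 0.36x + y = 628.
Substituting y = 628 - 0.36x into the first: x(1 - 0.514·0.36) = 803 - 0.514·628.
So x* = 480/0.815 = 589, and then y* = 628 - 0.36·589 = 416.

x* ≈ 589, y* ≈ 416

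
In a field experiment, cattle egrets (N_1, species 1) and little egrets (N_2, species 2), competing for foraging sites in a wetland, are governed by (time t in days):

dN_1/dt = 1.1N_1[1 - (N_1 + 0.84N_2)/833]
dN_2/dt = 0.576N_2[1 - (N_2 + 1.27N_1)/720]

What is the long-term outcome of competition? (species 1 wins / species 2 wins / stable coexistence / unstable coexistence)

species 1 excludes species 2

Compare the nullcline intercepts: K1/α12 = 833/0.84 = 992 > K2 = 720; K2/α21 = 720/1.27 = 567 < K1 = 833.
Since the inequalities point opposite ways, species 1 can invade but species 2 cannot.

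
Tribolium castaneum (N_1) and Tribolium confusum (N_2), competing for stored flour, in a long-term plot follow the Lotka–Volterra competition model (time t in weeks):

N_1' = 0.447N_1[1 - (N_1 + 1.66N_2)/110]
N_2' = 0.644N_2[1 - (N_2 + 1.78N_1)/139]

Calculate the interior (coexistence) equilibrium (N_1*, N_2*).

N_1* ≈ 61.8, N_2* ≈ 29.1

Setting both brackets to zero gives the nullclines N_1 + 1.66N_2 = 110 and 1.78N_1 + N_2 = 139.
Substituting N_2 = 139 - 1.78N_1 into the first: N_1(1 - 1.66·1.78) = 110 - 1.66·139.
So N_1* = -121/-1.95 = 61.8, and then N_2* = 139 - 1.78·61.8 = 29.1.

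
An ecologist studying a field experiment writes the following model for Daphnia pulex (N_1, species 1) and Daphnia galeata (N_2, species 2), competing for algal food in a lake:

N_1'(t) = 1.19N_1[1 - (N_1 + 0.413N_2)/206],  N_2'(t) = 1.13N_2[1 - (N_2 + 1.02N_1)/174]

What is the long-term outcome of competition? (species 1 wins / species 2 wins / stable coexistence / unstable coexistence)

Compare the nullcline intercepts: K1/α12 = 206/0.413 = 499 > K2 = 174; K2/α21 = 174/1.02 = 171 < K1 = 206.
Since the inequalities point opposite ways, species 1 can invade but species 2 cannot.

species 1 excludes species 2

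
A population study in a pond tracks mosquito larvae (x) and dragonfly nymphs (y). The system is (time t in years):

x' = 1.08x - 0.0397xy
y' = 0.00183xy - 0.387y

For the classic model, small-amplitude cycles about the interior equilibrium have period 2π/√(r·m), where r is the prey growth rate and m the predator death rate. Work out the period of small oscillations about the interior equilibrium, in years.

Here r = 1.08 and m = 0.387, so r·m = 0.418.
ω = √0.418 = 0.646 per year, hence T = 2π/ω ≈ 9.72 years.

T ≈ 9.72 years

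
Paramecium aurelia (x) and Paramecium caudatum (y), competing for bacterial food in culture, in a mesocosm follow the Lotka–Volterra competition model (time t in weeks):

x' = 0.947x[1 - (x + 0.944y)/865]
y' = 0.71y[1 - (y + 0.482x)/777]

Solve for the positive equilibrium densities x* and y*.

x* ≈ 241, y* ≈ 661

Setting both brackets to zero gives the nullclines x + 0.944y = 865 and 0.482x + y = 777.
Substituting y = 777 - 0.482x into the first: x(1 - 0.944·0.482) = 865 - 0.944·777.
So x* = 132/0.545 = 241, and then y* = 777 - 0.482·241 = 661.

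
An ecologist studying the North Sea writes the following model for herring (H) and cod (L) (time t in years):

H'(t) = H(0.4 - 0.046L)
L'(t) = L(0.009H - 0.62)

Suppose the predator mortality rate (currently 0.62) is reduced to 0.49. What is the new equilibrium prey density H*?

H* ≈ 54.4

At the interior fixed point, setting dL/dt = 0 with L > 0 fixes H* = (predator death rate)/(HL coefficient) — independent of the other coefficients.
With the change, H* = 0.49/0.009 = 54.4; it falls from 68.9.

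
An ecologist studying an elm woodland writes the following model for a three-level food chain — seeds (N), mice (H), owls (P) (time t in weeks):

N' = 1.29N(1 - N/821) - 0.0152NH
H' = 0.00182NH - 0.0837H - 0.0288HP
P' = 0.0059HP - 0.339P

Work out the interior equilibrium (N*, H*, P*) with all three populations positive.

From dP/dt = 0: 0.0059H* = 0.339, so H* = 57.5.
From dN/dt = 0: 1.29(1 - N*/821) = 0.0152·57.5, giving N* = 821·(1 - 0.677) = 265.
From dH/dt = 0: 0.00182·265 - 0.0837 = 0.0288P*, so P* = 0.399/0.0288 = 13.9.

N* ≈ 265, H* ≈ 57.5, P* ≈ 13.9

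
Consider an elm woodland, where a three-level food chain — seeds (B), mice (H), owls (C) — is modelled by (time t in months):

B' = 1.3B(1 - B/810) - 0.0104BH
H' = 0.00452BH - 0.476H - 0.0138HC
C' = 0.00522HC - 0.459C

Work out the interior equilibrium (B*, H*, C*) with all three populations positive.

From dC/dt = 0: 0.00522H* = 0.459, so H* = 87.9.
From dB/dt = 0: 1.3(1 - B*/810) = 0.0104·87.9, giving B* = 810·(1 - 0.703) = 240.
From dH/dt = 0: 0.00452·240 - 0.476 = 0.0138C*, so C* = 0.61/0.0138 = 44.2.

B* ≈ 240, H* ≈ 87.9, C* ≈ 44.2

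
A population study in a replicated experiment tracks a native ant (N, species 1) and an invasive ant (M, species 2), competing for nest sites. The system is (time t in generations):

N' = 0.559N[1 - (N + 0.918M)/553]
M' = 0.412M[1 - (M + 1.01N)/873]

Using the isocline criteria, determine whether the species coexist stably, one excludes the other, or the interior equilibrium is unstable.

Compare the nullcline intercepts: K1/α12 = 553/0.918 = 602 < K2 = 873; K2/α21 = 873/1.01 = 864 > K1 = 553.
Since the inequalities point opposite ways, species 2 can invade but species 1 cannot.

species 2 excludes species 1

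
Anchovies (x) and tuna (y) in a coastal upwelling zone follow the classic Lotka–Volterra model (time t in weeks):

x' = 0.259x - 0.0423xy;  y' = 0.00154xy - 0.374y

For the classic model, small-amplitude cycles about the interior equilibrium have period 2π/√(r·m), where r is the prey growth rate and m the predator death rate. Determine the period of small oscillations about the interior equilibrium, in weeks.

Here r = 0.259 and m = 0.374, so r·m = 0.0969.
ω = √0.0969 = 0.311 per week, hence T = 2π/ω ≈ 20.2 weeks.

T ≈ 20.2 weeks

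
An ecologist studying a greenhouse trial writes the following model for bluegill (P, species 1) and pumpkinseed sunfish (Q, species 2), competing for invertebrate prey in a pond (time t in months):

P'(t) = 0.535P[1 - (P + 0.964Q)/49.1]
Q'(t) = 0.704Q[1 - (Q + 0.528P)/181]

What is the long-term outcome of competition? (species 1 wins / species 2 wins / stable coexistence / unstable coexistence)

species 2 excludes species 1

Compare the nullcline intercepts: K1/α12 = 49.1/0.964 = 50.9 < K2 = 181; K2/α21 = 181/0.528 = 343 > K1 = 49.1.
Since the inequalities point opposite ways, species 2 can invade but species 1 cannot.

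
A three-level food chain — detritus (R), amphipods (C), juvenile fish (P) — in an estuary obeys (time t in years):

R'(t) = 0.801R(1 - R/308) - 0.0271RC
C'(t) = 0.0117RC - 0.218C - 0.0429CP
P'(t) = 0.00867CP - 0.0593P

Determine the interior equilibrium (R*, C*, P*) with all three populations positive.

R* ≈ 237, C* ≈ 6.84, P* ≈ 59.5

From dP/dt = 0: 0.00867C* = 0.0593, so C* = 6.84.
From dR/dt = 0: 0.801(1 - R*/308) = 0.0271·6.84, giving R* = 308·(1 - 0.231) = 237.
From dC/dt = 0: 0.0117·237 - 0.218 = 0.0429P*, so P* = 2.55/0.0429 = 59.5.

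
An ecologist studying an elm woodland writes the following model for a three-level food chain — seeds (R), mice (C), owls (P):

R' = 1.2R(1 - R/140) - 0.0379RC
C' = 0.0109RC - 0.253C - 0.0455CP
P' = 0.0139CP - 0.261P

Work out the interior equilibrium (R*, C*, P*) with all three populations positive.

R* ≈ 57, C* ≈ 18.8, P* ≈ 8.09

From dP/dt = 0: 0.0139C* = 0.261, so C* = 18.8.
From dR/dt = 0: 1.2(1 - R*/140) = 0.0379·18.8, giving R* = 140·(1 - 0.593) = 57.
From dC/dt = 0: 0.0109·57 - 0.253 = 0.0455P*, so P* = 0.368/0.0455 = 8.09.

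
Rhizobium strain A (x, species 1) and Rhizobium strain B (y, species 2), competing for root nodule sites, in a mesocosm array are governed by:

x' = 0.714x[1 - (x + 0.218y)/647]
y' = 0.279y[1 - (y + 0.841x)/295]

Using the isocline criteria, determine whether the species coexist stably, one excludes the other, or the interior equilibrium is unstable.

species 1 excludes species 2

Compare the nullcline intercepts: K1/α12 = 647/0.218 = 2970 > K2 = 295; K2/α21 = 295/0.841 = 351 < K1 = 647.
Since the inequalities point opposite ways, species 1 can invade but species 2 cannot.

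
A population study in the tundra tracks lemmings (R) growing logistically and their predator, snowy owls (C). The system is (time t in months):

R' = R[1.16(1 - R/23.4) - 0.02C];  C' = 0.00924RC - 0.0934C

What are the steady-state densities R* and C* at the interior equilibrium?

From dC/dt = 0 with C > 0: 0.00924R* = 0.0934, so R* = 10.1.
Substitute into dR/dt = 0: 1.16(1 - 10.1/23.4) = 0.02C*.
The bracket is 0.568, giving C* = 0.659/0.02 = 32.9.

R* ≈ 10.1, C* ≈ 32.9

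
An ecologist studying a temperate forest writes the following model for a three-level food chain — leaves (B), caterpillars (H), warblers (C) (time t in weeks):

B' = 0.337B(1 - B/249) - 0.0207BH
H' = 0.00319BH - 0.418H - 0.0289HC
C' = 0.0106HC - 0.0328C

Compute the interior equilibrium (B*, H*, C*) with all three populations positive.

From dC/dt = 0: 0.0106H* = 0.0328, so H* = 3.09.
From dB/dt = 0: 0.337(1 - B*/249) = 0.0207·3.09, giving B* = 249·(1 - 0.19) = 202.
From dH/dt = 0: 0.00319·202 - 0.418 = 0.0289C*, so C* = 0.225/0.0289 = 7.8.

B* ≈ 202, H* ≈ 3.09, C* ≈ 7.8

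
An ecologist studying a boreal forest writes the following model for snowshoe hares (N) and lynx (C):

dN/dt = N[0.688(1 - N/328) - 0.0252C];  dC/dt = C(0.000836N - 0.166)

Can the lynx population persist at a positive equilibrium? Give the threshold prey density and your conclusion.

Threshold N = 199; K > 199, so yes, the predator persists.

The predator equation gives dC/dt > 0 only when N > 0.166/0.000836 = 199.
Without the predator, N → K = 328. Since 328 > 199, the predator can invade and persist.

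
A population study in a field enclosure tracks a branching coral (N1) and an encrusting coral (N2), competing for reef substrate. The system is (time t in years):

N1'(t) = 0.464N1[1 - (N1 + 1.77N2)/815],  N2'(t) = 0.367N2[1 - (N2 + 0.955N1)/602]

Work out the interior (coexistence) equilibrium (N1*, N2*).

Setting both brackets to zero gives the nullclines N1 + 1.77N2 = 815 and 0.955N1 + N2 = 602.
Substituting N2 = 602 - 0.955N1 into the first: N1(1 - 1.77·0.955) = 815 - 1.77·602.
So N1* = -251/-0.69 = 363, and then N2* = 602 - 0.955·363 = 255.

N1* ≈ 363, N2* ≈ 255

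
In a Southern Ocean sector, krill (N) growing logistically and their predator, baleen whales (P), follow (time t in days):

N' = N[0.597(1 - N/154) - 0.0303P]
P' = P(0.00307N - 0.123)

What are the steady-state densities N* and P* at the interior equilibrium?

N* ≈ 40.1, P* ≈ 14.6

From dP/dt = 0 with P > 0: 0.00307N* = 0.123, so N* = 40.1.
Substitute into dN/dt = 0: 0.597(1 - 40.1/154) = 0.0303P*.
The bracket is 0.74, giving P* = 0.442/0.0303 = 14.6.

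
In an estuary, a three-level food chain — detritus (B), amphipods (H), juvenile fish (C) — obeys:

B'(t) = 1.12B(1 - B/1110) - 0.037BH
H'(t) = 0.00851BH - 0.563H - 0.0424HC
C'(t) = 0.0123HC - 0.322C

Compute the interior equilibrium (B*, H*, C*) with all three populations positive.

B* ≈ 150, H* ≈ 26.2, C* ≈ 16.8

From dC/dt = 0: 0.0123H* = 0.322, so H* = 26.2.
From dB/dt = 0: 1.12(1 - B*/1110) = 0.037·26.2, giving B* = 1110·(1 - 0.865) = 150.
From dH/dt = 0: 0.00851·150 - 0.563 = 0.0424C*, so C* = 0.714/0.0424 = 16.8.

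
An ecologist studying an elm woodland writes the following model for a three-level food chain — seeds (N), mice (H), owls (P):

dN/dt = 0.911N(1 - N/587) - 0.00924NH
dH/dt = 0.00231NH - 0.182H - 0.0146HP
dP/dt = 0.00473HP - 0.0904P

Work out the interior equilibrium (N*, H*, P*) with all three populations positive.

N* ≈ 473, H* ≈ 19.1, P* ≈ 62.4

From dP/dt = 0: 0.00473H* = 0.0904, so H* = 19.1.
From dN/dt = 0: 0.911(1 - N*/587) = 0.00924·19.1, giving N* = 587·(1 - 0.194) = 473.
From dH/dt = 0: 0.00231·473 - 0.182 = 0.0146P*, so P* = 0.911/0.0146 = 62.4.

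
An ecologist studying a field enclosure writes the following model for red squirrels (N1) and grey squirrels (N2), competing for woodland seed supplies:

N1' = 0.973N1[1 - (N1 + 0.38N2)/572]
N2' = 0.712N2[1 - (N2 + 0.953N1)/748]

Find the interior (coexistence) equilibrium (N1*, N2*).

Setting both brackets to zero gives the nullclines N1 + 0.38N2 = 572 and 0.953N1 + N2 = 748.
Substituting N2 = 748 - 0.953N1 into the first: N1(1 - 0.38·0.953) = 572 - 0.38·748.
So N1* = 288/0.638 = 451, and then N2* = 748 - 0.953·451 = 318.

N1* ≈ 451, N2* ≈ 318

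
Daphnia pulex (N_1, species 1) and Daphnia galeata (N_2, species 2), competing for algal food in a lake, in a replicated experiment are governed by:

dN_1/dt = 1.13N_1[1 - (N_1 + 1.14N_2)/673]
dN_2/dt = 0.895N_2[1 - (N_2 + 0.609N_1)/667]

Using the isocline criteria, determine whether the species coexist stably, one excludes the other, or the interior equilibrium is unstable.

Compare the nullcline intercepts: K1/α12 = 673/1.14 = 590 < K2 = 667; K2/α21 = 667/0.609 = 1100 > K1 = 673.
Since the inequalities point opposite ways, species 2 can invade but species 1 cannot.

species 2 excludes species 1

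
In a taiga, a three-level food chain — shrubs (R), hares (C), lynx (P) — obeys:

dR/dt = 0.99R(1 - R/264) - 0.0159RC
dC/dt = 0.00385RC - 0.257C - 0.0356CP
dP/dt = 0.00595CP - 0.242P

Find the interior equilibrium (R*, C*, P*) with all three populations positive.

R* ≈ 91.5, C* ≈ 40.7, P* ≈ 2.68

From dP/dt = 0: 0.00595C* = 0.242, so C* = 40.7.
From dR/dt = 0: 0.99(1 - R*/264) = 0.0159·40.7, giving R* = 264·(1 - 0.653) = 91.5.
From dC/dt = 0: 0.00385·91.5 - 0.257 = 0.0356P*, so P* = 0.0955/0.0356 = 2.68.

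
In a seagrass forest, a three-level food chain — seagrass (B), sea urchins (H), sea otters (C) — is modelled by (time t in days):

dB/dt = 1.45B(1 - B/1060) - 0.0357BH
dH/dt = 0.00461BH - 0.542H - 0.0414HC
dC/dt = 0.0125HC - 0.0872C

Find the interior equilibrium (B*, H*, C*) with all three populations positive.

B* ≈ 878, H* ≈ 6.98, C* ≈ 84.7

From dC/dt = 0: 0.0125H* = 0.0872, so H* = 6.98.
From dB/dt = 0: 1.45(1 - B*/1060) = 0.0357·6.98, giving B* = 1060·(1 - 0.172) = 878.
From dH/dt = 0: 0.00461·878 - 0.542 = 0.0414C*, so C* = 3.51/0.0414 = 84.7.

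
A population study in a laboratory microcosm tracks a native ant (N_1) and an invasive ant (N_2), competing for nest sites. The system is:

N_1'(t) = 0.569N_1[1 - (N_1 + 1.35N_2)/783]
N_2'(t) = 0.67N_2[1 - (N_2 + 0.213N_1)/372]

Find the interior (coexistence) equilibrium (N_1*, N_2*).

N_1* ≈ 394, N_2* ≈ 288

Setting both brackets to zero gives the nullclines N_1 + 1.35N_2 = 783 and 0.213N_1 + N_2 = 372.
Substituting N_2 = 372 - 0.213N_1 into the first: N_1(1 - 1.35·0.213) = 783 - 1.35·372.
So N_1* = 281/0.712 = 394, and then N_2* = 372 - 0.213·394 = 288.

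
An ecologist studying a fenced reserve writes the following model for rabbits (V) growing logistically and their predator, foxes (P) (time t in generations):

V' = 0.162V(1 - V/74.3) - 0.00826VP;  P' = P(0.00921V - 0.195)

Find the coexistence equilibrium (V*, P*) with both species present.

V* ≈ 21.2, P* ≈ 14

From dP/dt = 0 with P > 0: 0.00921V* = 0.195, so V* = 21.2.
Substitute into dV/dt = 0: 0.162(1 - 21.2/74.3) = 0.00826P*.
The bracket is 0.715, giving P* = 0.116/0.00826 = 14.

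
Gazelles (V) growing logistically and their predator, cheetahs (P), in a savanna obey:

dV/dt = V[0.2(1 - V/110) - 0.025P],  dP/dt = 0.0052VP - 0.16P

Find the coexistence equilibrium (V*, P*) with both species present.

From dP/dt = 0 with P > 0: 0.0052V* = 0.16, so V* = 30.8.
Substitute into dV/dt = 0: 0.2(1 - 30.8/110) = 0.025P*.
The bracket is 0.72, giving P* = 0.144/0.025 = 5.76.

V* ≈ 30.8, P* ≈ 5.76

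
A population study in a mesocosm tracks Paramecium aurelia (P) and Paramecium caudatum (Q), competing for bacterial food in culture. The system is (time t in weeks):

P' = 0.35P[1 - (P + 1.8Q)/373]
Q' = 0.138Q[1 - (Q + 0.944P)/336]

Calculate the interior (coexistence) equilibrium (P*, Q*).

P* ≈ 332, Q* ≈ 23

Setting both brackets to zero gives the nullclines P + 1.8Q = 373 and 0.944P + Q = 336.
Substituting Q = 336 - 0.944P into the first: P(1 - 1.8·0.944) = 373 - 1.8·336.
So P* = -232/-0.699 = 332, and then Q* = 336 - 0.944·332 = 23.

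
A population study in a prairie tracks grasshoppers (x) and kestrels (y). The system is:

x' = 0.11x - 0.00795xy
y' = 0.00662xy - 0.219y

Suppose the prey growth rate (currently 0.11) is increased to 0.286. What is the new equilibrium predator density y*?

At the interior fixed point, setting dx/dt = 0 with x > 0 fixes y* = (prey growth rate)/(xy coefficient) — independent of the other coefficients.
With the change, y* = 0.286/0.00795 = 36; it rises from 13.8.

y* ≈ 36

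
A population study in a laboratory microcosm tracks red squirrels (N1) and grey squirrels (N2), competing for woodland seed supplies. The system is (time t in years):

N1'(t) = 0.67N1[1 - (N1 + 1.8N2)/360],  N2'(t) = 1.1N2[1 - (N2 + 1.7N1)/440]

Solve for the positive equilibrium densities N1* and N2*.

Setting both brackets to zero gives the nullclines N1 + 1.8N2 = 360 and 1.7N1 + N2 = 440.
Substituting N2 = 440 - 1.7N1 into the first: N1(1 - 1.8·1.7) = 360 - 1.8·440.
So N1* = -432/-2.06 = 210, and then N2* = 440 - 1.7·210 = 83.5.

N1* ≈ 210, N2* ≈ 83.5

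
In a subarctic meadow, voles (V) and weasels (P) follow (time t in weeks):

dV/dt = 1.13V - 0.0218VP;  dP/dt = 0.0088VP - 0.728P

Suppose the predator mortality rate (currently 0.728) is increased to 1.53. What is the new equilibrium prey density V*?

V* ≈ 174

At the interior fixed point, setting dP/dt = 0 with P > 0 fixes V* = (predator death rate)/(VP coefficient) — independent of the other coefficients.
With the change, V* = 1.53/0.0088 = 174; it rises from 82.7.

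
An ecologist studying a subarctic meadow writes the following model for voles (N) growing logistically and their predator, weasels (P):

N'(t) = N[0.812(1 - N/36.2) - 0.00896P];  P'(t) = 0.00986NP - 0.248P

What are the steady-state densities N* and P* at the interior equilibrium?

From dP/dt = 0 with P > 0: 0.00986N* = 0.248, so N* = 25.2.
Substitute into dN/dt = 0: 0.812(1 - 25.2/36.2) = 0.00896P*.
The bracket is 0.305, giving P* = 0.248/0.00896 = 27.7.

N* ≈ 25.2, P* ≈ 27.7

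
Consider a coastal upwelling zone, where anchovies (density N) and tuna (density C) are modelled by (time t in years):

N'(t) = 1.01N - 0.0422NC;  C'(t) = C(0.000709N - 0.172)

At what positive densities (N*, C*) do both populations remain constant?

Set dC/dt = 0 with C > 0: 0.000709N - 0.172 = 0, so N* = 0.172/0.000709 = 243.
Set dN/dt = 0 with N > 0: 1.01 - 0.0422C = 0, so C* = 1.01/0.0422 = 23.9.

N* ≈ 243, C* ≈ 23.9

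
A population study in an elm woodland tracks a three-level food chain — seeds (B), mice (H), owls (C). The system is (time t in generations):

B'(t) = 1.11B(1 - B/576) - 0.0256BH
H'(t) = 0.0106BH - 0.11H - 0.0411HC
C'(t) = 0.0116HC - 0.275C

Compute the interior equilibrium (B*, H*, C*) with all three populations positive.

From dC/dt = 0: 0.0116H* = 0.275, so H* = 23.7.
From dB/dt = 0: 1.11(1 - B*/576) = 0.0256·23.7, giving B* = 576·(1 - 0.547) = 261.
From dH/dt = 0: 0.0106·261 - 0.11 = 0.0411C*, so C* = 2.66/0.0411 = 64.7.

B* ≈ 261, H* ≈ 23.7, C* ≈ 64.7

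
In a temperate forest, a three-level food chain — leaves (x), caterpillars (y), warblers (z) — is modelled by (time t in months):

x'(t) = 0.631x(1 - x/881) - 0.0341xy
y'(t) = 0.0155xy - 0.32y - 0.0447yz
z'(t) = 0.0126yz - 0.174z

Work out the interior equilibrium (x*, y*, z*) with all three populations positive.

From dz/dt = 0: 0.0126y* = 0.174, so y* = 13.8.
From dx/dt = 0: 0.631(1 - x*/881) = 0.0341·13.8, giving x* = 881·(1 - 0.746) = 224.
From dy/dt = 0: 0.0155·224 - 0.32 = 0.0447z*, so z* = 3.14/0.0447 = 70.3.

x* ≈ 224, y* ≈ 13.8, z* ≈ 70.3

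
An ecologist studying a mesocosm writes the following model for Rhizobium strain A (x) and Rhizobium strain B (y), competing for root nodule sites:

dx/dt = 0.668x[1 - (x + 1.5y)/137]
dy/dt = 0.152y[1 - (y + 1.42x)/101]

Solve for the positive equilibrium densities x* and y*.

x* ≈ 12.8, y* ≈ 82.8

Setting both brackets to zero gives the nullclines x + 1.5y = 137 and 1.42x + y = 101.
Substituting y = 101 - 1.42x into the first: x(1 - 1.5·1.42) = 137 - 1.5·101.
So x* = -14.5/-1.13 = 12.8, and then y* = 101 - 1.42·12.8 = 82.8.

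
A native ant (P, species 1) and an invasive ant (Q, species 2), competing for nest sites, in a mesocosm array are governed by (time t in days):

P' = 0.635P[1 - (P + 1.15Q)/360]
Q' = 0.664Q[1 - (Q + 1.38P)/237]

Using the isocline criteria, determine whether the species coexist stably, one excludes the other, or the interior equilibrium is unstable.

Compare the nullcline intercepts: K1/α12 = 360/1.15 = 313 > K2 = 237; K2/α21 = 237/1.38 = 172 < K1 = 360.
Since the inequalities point opposite ways, species 1 can invade but species 2 cannot.

species 1 excludes species 2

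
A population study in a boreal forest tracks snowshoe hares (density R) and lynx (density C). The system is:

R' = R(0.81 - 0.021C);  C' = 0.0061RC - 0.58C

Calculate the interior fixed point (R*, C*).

R* ≈ 95.1, C* ≈ 38.6

Set dC/dt = 0 with C > 0: 0.0061R - 0.58 = 0, so R* = 0.58/0.0061 = 95.1.
Set dR/dt = 0 with R > 0: 0.81 - 0.021C = 0, so C* = 0.81/0.021 = 38.6.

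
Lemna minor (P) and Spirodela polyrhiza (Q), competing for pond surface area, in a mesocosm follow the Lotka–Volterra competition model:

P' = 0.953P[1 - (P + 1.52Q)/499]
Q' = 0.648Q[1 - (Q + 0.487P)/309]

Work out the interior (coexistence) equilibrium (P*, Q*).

Setting both brackets to zero gives the nullclines P + 1.52Q = 499 and 0.487P + Q = 309.
Substituting Q = 309 - 0.487P into the first: P(1 - 1.52·0.487) = 499 - 1.52·309.
So P* = 29.3/0.26 = 113, and then Q* = 309 - 0.487·113 = 254.

P* ≈ 113, Q* ≈ 254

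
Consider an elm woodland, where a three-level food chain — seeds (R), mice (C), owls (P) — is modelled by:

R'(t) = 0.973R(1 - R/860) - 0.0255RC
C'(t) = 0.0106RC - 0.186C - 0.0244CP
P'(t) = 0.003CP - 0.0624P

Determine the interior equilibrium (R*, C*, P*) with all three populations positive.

From dP/dt = 0: 0.003C* = 0.0624, so C* = 20.8.
From dR/dt = 0: 0.973(1 - R*/860) = 0.0255·20.8, giving R* = 860·(1 - 0.545) = 391.
From dC/dt = 0: 0.0106·391 - 0.186 = 0.0244P*, so P* = 3.96/0.0244 = 162.

R* ≈ 391, C* ≈ 20.8, P* ≈ 162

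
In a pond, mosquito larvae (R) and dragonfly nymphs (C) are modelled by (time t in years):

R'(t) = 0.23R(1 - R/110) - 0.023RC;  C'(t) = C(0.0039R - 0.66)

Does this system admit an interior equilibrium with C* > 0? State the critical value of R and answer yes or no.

The predator equation gives dC/dt > 0 only when R > 0.66/0.0039 = 169.
Without the predator, R → K = 110. Since 110 < 169, the predator cannot invade.

Threshold R = 169; K < 169, so no, the predator goes extinct.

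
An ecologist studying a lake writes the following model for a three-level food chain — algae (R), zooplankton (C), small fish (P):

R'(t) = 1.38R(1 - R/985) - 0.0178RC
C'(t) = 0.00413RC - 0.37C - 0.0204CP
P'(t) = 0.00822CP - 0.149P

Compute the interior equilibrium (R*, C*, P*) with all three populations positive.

R* ≈ 755, C* ≈ 18.1, P* ≈ 135

From dP/dt = 0: 0.00822C* = 0.149, so C* = 18.1.
From dR/dt = 0: 1.38(1 - R*/985) = 0.0178·18.1, giving R* = 985·(1 - 0.234) = 755.
From dC/dt = 0: 0.00413·755 - 0.37 = 0.0204P*, so P* = 2.75/0.0204 = 135.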